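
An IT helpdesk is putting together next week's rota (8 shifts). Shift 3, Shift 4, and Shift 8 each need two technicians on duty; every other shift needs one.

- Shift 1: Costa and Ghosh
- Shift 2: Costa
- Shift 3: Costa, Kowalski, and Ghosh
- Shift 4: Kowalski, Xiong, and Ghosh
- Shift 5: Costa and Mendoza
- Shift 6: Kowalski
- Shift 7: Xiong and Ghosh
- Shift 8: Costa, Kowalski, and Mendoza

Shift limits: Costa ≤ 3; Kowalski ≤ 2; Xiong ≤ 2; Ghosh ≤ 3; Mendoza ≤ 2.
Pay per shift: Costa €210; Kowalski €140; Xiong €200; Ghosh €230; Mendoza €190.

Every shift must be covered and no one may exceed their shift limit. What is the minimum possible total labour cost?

Shift 2 can only be covered by Costa, so that assignment is forced.
Shift 6 can only be covered by Kowalski, so that assignment is forced.
Picking the cheapest available technician for each shift independently would cost €1970, but that ignores the shift limits.
An optimal schedule: Shift 1→Costa, Shift 2→Costa, Shift 3→Costa+Ghosh, Shift 4→Xiong+Ghosh, Shift 5→Mendoza, Shift 6→Kowalski, Shift 7→Xiong, Shift 8→Kowalski+Mendoza.
Total: 210 + 210 + 210 + 230 + 200 + 230 + 190 + 140 + 200 + 140 + 190 = €2150.

€2150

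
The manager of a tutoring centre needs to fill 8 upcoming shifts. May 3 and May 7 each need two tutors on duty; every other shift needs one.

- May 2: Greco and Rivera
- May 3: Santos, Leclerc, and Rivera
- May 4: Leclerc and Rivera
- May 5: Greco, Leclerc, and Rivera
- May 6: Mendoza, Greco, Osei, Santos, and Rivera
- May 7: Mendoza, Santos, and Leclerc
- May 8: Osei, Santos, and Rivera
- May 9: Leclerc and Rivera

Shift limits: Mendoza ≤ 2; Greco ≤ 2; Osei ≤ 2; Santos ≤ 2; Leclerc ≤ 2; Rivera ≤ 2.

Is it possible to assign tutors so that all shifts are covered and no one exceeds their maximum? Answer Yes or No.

One valid schedule: May 2→Greco, May 3→Santos+Rivera, May 4→Leclerc, May 5→Greco, May 6→Mendoza, May 7→Mendoza+Santos, May 8→Osei, May 9→Leclerc.
Loads: Mendoza 2/2, Greco 2/2, Osei 1/2, Santos 2/2, Leclerc 2/2, Rivera 1/2 — all within limits.

Yes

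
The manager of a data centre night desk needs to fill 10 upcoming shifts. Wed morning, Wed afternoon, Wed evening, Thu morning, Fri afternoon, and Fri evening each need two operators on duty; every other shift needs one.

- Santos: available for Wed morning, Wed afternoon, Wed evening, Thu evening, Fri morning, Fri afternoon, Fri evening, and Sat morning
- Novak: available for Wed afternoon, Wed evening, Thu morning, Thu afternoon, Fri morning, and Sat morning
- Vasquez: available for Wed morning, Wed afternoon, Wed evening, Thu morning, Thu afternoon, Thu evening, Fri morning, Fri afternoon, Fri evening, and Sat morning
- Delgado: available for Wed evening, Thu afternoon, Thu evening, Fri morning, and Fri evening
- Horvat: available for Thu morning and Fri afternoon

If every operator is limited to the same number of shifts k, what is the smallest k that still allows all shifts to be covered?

With 5 operators and 16 worker-slots to fill, someone must work at least ⌈16/5⌉ = 4 shifts, so k ≥ 4.
k = 4 works: Wed morning→Santos+Vasquez, Wed afternoon→Santos+Novak, Wed evening→Vasquez+Delgado, Thu morning→Novak+Vasquez, Thu afternoon→Novak, Thu evening→Santos, Fri morning→Delgado, Fri afternoon→Santos+Horvat, Fri evening→Vasquez+Delgado, Sat morning→Novak.
Loads: Santos 4, Novak 4, Vasquez 4, Delgado 3, Horvat 1 — all ≤ 4.

4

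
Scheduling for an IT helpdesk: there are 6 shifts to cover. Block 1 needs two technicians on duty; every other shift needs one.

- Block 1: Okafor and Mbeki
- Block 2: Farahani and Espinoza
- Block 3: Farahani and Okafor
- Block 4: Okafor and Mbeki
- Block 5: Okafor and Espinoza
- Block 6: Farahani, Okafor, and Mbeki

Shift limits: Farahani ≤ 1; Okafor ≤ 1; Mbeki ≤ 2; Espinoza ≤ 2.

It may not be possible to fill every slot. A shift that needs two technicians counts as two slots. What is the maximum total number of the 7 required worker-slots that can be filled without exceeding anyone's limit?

Total capacity across all technicians is 1+1+2+2 = 6, and 7 slots are needed, so at most 6 can be filled.
An assignment achieving 6: Block 1→Okafor+Mbeki, Block 2→Espinoza, Block 3→Farahani, Block 4→Mbeki, Block 5→Espinoza.
Loads: Farahani 1/1, Okafor 1/1, Mbeki 2/2, Espinoza 2/2.

6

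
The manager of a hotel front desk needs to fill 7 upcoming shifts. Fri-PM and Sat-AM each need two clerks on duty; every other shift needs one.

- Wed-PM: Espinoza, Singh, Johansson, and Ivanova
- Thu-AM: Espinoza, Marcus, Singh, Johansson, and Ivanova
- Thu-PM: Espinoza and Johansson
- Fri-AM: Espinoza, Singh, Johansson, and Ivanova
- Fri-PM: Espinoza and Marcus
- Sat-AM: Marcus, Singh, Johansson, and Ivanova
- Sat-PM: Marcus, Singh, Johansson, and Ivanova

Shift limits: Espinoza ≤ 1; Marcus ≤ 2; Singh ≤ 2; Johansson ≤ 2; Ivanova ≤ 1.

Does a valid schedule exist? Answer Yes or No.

No

Total capacity is 1+2+2+2+1 = 8 but 9 worker-slots are needed — infeasible.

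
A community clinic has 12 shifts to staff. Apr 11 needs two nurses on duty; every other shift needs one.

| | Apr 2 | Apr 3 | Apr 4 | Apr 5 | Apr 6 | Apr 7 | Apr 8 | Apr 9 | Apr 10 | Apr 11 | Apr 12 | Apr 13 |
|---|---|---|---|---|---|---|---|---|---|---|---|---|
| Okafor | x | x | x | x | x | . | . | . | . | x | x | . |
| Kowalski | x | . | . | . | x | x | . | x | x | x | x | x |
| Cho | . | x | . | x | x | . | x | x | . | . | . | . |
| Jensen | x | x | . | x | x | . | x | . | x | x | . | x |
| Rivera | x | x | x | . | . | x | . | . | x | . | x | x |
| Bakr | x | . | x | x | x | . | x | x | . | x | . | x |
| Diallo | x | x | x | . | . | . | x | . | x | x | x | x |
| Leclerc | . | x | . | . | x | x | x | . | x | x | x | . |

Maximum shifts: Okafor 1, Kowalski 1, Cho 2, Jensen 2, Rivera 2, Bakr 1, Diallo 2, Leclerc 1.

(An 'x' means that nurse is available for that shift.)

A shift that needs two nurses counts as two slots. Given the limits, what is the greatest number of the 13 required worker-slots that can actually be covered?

Total capacity across all nurses is 1+1+2+2+2+1+2+1 = 12, and 13 slots are needed, so at most 12 can be filled.
An assignment achieving 12: Apr 2→Bakr, Apr 3→Diallo, Apr 4→Okafor, Apr 5→Cho, Apr 6→Leclerc, Apr 7→Kowalski, Apr 8→Jensen, Apr 9→Cho, Apr 10→Jensen, Apr 11→Diallo, Apr 12→Rivera, Apr 13→Rivera.
Loads: Okafor 1/1, Kowalski 1/1, Cho 2/2, Jensen 2/2, Rivera 2/2, Bakr 1/1, Diallo 2/2, Leclerc 1/1.

12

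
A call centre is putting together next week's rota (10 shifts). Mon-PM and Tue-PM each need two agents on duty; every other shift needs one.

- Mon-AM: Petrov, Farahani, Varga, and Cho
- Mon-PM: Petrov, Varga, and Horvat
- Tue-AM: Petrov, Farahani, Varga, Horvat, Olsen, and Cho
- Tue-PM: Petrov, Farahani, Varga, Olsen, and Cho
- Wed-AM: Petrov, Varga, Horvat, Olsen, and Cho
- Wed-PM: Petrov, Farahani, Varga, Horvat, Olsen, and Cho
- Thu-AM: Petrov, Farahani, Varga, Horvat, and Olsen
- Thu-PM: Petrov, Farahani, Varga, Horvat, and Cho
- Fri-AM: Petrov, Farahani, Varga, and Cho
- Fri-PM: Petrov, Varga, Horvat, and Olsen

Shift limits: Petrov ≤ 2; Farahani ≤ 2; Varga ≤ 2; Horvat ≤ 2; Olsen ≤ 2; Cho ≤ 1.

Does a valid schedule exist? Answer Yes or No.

Total capacity is 2+2+2+2+2+1 = 11 but 12 worker-slots are needed — infeasible.

No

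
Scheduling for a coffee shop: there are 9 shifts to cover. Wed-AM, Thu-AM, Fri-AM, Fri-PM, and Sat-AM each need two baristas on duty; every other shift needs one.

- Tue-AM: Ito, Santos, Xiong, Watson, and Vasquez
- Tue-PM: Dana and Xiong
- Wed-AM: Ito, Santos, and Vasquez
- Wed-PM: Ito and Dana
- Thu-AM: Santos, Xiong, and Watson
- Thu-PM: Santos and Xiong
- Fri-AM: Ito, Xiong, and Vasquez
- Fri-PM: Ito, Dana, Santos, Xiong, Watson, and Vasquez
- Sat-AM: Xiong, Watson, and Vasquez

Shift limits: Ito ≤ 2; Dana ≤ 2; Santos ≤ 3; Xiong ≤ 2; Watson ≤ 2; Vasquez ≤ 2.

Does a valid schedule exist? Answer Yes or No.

Total capacity is 2+2+3+2+2+2 = 13 but 14 worker-slots are needed — infeasible.

No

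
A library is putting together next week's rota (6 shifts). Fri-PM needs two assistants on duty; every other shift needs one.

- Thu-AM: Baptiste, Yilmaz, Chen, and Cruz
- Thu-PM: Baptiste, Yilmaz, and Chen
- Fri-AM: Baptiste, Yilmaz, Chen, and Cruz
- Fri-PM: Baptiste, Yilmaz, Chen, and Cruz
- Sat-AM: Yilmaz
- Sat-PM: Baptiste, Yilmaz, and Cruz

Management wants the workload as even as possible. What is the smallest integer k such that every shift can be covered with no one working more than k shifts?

2

With 4 assistants and 7 worker-slots to fill, someone must work at least ⌈7/4⌉ = 2 shifts, so k ≥ 2.
k = 2 works: Thu-AM→Yilmaz, Thu-PM→Baptiste, Fri-AM→Chen, Fri-PM→Chen+Cruz, Sat-AM→Yilmaz, Sat-PM→Baptiste.
Loads: Baptiste 2, Yilmaz 2, Chen 2, Cruz 1 — all ≤ 2.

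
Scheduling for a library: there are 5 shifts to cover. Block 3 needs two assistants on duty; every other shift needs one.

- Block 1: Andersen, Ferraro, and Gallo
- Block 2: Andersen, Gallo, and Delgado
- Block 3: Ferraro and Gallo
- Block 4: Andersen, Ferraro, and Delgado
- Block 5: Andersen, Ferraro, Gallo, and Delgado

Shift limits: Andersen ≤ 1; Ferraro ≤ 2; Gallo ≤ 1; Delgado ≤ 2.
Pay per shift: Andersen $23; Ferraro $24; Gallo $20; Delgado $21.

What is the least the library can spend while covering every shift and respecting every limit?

$133

Block 3 can only be covered by Ferraro and Gallo, so that assignment is forced.
Picking the cheapest available assistant for each shift independently would cost $125, but that ignores the shift limits.
An optimal schedule: Block 1→Andersen, Block 2→Delgado, Block 3→Ferraro+Gallo, Block 4→Ferraro, Block 5→Delgado.
Total: 23 + 21 + 24 + 20 + 24 + 21 = $133.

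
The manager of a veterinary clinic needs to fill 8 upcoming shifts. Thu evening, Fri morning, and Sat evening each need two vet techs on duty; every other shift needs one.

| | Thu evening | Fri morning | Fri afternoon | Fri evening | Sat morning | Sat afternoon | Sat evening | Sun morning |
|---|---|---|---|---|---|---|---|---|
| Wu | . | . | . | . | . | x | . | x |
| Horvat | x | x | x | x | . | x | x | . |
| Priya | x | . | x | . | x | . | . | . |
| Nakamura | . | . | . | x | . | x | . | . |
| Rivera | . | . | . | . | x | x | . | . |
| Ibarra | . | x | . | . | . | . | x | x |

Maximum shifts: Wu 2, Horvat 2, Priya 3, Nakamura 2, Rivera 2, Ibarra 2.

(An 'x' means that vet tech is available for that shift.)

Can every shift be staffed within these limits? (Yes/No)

Total capacity is 13 and 11 slots are needed, so capacity alone doesn't rule it out.
Shifts {Thu evening, Fri morning, Sat evening} need 6 worker-slots in total, but the vet techs available for any of those shifts (Horvat, Priya, and Ibarra) can supply at most 5 among them. So no valid schedule exists.

No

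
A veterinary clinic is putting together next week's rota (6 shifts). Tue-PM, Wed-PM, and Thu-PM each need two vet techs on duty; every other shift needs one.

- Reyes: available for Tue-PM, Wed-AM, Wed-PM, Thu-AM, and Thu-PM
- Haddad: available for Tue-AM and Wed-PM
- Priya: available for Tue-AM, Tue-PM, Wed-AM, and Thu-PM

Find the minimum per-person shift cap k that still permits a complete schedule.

With 3 vet techs and 9 worker-slots to fill, someone must work at least ⌈9/3⌉ = 3 shifts, so k ≥ 3.
k = 3 fails: Shifts {Tue-PM, Wed-PM, Thu-AM, Thu-PM} need 7 worker-slots in total, but the vet techs available for any of those shifts (Reyes, Haddad, and Priya) can supply at most 6 among them. So no valid schedule exists.
k = 4 works: Tue-AM→Haddad, Tue-PM→Reyes+Priya, Wed-AM→Priya, Wed-PM→Reyes+Haddad, Thu-AM→Reyes, Thu-PM→Reyes+Priya.
Loads: Reyes 4, Haddad 2, Priya 3 — all ≤ 4.

4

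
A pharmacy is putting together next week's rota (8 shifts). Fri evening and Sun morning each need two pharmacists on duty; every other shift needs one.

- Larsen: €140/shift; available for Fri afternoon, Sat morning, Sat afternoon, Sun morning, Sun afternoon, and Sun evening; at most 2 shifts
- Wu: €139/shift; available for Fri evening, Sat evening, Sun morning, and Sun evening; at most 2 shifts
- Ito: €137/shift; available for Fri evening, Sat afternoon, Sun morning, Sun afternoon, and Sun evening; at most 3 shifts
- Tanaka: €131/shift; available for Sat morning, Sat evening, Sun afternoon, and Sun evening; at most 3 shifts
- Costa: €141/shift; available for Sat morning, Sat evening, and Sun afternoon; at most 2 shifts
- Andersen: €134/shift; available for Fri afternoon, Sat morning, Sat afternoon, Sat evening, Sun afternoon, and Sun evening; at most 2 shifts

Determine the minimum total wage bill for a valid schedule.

Fri evening can only be covered by Wu and Ito, so that assignment is forced.
Picking the cheapest available pharmacist for each shift independently would cost €1344, but that ignores the shift limits.
An optimal schedule: Fri afternoon→Andersen, Fri evening→Ito+Wu, Sat morning→Tanaka, Sat afternoon→Andersen, Sat evening→Tanaka, Sun morning→Ito+Wu, Sun afternoon→Tanaka, Sun evening→Ito.
Total: 134 + 137 + 139 + 131 + 134 + 131 + 137 + 139 + 131 + 137 = €1350.

€1350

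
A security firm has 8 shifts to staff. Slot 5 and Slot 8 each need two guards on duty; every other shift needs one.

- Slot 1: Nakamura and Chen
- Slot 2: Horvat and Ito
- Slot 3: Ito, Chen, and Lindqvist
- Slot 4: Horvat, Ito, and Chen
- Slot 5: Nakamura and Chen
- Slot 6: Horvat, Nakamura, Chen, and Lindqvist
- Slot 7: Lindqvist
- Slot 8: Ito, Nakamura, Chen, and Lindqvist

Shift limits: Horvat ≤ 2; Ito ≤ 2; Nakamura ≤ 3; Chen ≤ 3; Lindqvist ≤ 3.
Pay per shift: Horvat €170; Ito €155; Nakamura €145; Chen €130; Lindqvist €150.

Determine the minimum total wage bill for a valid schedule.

€1430

Slot 5 can only be covered by Nakamura and Chen, so that assignment is forced.
Slot 7 can only be covered by Lindqvist, so that assignment is forced.
Picking the cheapest available guard for each shift independently would cost €1375, but that ignores the shift limits.
An optimal schedule: Slot 1→Chen, Slot 2→Ito, Slot 3→Lindqvist, Slot 4→Chen, Slot 5→Chen+Nakamura, Slot 6→Nakamura, Slot 7→Lindqvist, Slot 8→Nakamura+Lindqvist.
Total: 130 + 155 + 150 + 130 + 130 + 145 + 145 + 150 + 145 + 150 = €1430.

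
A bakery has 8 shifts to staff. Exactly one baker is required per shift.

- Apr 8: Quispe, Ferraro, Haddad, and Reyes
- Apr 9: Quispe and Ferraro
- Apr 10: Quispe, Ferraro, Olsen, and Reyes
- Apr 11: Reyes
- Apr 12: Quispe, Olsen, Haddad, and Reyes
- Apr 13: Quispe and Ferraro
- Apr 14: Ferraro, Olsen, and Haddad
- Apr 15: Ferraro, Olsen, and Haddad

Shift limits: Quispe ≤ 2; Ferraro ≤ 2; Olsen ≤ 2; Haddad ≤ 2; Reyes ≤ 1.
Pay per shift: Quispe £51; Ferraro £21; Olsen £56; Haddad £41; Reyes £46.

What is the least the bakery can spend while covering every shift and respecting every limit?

£328

Apr 11 can only be covered by Reyes, so that assignment is forced.
Picking the cheapest available baker for each shift independently would cost £213, but that ignores the shift limits.
An optimal schedule: Apr 8→Quispe, Apr 9→Ferraro, Apr 10→Quispe, Apr 11→Reyes, Apr 12→Olsen, Apr 13→Ferraro, Apr 14→Haddad, Apr 15→Haddad.
Total: 51 + 21 + 51 + 46 + 56 + 21 + 41 + 41 = £328.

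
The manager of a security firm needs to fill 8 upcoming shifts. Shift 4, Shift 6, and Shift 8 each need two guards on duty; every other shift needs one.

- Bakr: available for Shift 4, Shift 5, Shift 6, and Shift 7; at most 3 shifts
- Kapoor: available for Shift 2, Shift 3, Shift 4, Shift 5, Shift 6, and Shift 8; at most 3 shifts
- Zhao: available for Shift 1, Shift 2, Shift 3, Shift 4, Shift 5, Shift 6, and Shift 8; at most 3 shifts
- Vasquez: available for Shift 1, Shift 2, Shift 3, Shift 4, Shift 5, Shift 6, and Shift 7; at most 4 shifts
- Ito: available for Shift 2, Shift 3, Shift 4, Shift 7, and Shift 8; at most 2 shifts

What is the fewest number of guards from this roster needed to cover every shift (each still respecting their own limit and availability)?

11 slots to fill and no one can take more than 4, so at least ⌈11/4⌉ = 3 guards are needed.
Any 3 guards together have capacity at most 4+3+3 = 10 < 11 slots, so 3 can never suffice.
Bakr, Kapoor, Zhao, and Vasquez alone can cover everything: Shift 1→Zhao, Shift 2→Kapoor, Shift 3→Kapoor, Shift 4→Bakr+Vasquez, Shift 5→Bakr, Shift 6→Zhao+Vasquez, Shift 7→Bakr, Shift 8→Kapoor+Zhao.

4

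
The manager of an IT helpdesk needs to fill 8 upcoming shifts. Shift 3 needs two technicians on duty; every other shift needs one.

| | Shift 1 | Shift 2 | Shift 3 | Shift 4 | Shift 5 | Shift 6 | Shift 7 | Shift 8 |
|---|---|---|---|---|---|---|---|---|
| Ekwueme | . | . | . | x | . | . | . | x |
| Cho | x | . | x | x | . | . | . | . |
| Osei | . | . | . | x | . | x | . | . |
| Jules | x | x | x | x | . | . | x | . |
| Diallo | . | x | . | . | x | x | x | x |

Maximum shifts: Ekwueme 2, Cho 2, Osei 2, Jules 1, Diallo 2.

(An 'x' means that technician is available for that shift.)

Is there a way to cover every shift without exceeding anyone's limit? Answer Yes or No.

No

Total capacity is 9 and 9 slots are needed, so capacity alone doesn't rule it out.
Shifts {Shift 2, Shift 3, Shift 5, Shift 7} need 5 worker-slots in total, but the technicians available for any of those shifts (Cho, Jules, and Diallo) can supply at most 4 among them. So no valid schedule exists.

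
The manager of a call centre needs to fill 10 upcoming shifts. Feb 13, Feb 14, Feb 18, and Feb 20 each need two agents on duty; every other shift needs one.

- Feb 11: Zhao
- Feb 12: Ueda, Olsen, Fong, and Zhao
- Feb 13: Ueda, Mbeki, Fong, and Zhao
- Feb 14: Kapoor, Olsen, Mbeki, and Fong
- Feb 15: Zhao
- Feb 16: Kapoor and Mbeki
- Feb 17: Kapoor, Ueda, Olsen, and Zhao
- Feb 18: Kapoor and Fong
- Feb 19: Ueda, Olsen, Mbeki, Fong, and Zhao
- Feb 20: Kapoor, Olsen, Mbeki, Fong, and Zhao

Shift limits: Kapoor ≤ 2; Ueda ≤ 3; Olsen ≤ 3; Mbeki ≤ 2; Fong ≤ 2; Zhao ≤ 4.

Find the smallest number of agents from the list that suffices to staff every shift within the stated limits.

5

14 slots to fill and no one can take more than 4, so at least ⌈14/4⌉ = 4 agents are needed.
Any 4 agents together have capacity at most 4+3+3+2 = 12 < 14 slots, so 4 can never suffice.
Kapoor, Ueda, Olsen, Fong, and Zhao alone can cover everything: Feb 11→Zhao, Feb 12→Ueda, Feb 13→Ueda+Zhao, Feb 14→Olsen+Fong, Feb 15→Zhao, Feb 16→Kapoor, Feb 17→Ueda, Feb 18→Kapoor+Fong, Feb 19→Olsen, Feb 20→Olsen+Zhao.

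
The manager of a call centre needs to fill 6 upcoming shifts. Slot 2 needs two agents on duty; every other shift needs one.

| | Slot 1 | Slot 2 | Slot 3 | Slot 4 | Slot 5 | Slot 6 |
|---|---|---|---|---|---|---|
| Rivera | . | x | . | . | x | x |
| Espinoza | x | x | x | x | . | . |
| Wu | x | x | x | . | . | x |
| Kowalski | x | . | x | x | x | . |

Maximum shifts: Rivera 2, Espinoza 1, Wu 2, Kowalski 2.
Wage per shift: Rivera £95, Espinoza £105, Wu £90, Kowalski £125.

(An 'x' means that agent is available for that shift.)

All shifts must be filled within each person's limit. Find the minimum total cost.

Picking the cheapest available agent for each shift independently would cost £655, but that ignores the shift limits.
An optimal schedule: Slot 1→Kowalski, Slot 2→Rivera+Wu, Slot 3→Kowalski, Slot 4→Espinoza, Slot 5→Rivera, Slot 6→Wu.
Total: 125 + 95 + 90 + 125 + 105 + 95 + 90 = £725.

£725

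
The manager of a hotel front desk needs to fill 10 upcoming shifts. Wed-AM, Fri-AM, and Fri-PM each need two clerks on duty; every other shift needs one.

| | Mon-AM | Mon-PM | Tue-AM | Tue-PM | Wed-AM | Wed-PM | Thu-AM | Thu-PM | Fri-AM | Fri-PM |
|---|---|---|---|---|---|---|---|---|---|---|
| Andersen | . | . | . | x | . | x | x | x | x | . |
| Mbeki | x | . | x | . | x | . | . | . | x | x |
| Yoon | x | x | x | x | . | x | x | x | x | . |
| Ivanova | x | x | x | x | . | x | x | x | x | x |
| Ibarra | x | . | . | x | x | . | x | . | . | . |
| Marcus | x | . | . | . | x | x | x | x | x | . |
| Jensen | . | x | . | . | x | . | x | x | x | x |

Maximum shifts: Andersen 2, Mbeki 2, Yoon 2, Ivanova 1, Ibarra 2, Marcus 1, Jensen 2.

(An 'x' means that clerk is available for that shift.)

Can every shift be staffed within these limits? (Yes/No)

Total capacity is 2+2+2+1+2+1+2 = 12 but 13 worker-slots are needed — infeasible.

No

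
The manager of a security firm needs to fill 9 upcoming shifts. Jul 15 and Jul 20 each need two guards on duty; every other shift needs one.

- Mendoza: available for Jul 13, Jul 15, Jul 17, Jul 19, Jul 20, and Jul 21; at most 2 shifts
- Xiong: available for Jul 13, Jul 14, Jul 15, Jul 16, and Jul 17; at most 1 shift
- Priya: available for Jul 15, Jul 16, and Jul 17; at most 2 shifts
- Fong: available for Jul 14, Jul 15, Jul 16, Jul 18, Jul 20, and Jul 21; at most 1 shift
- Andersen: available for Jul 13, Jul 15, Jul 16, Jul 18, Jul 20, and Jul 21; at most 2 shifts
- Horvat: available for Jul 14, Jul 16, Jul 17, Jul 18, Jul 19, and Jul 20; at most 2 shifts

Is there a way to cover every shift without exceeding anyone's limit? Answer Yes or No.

Total capacity is 2+1+2+1+2+2 = 10 but 11 worker-slots are needed — infeasible.

No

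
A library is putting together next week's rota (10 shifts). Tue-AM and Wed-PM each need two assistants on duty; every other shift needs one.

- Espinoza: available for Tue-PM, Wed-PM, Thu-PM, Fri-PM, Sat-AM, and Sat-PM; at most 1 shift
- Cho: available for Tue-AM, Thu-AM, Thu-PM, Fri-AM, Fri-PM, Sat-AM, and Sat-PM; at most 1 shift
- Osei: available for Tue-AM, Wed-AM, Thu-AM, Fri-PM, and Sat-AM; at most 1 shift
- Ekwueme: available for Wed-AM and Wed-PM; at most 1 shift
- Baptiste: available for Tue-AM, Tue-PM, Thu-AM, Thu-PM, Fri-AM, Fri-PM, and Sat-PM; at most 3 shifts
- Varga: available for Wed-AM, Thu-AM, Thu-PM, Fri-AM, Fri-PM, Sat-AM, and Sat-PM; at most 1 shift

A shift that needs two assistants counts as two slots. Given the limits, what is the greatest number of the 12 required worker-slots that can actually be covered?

Total capacity across all assistants is 1+1+1+1+3+1 = 8, and 12 slots are needed, so at most 8 can be filled.
An assignment achieving 8: Tue-AM→Cho+Osei, Tue-PM→Espinoza, Wed-AM→Varga, Wed-PM→Ekwueme, Thu-AM→Baptiste, Thu-PM→Baptiste, Fri-AM→Baptiste.
Loads: Espinoza 1/1, Cho 1/1, Osei 1/1, Ekwueme 1/1, Baptiste 3/3, Varga 1/1.

8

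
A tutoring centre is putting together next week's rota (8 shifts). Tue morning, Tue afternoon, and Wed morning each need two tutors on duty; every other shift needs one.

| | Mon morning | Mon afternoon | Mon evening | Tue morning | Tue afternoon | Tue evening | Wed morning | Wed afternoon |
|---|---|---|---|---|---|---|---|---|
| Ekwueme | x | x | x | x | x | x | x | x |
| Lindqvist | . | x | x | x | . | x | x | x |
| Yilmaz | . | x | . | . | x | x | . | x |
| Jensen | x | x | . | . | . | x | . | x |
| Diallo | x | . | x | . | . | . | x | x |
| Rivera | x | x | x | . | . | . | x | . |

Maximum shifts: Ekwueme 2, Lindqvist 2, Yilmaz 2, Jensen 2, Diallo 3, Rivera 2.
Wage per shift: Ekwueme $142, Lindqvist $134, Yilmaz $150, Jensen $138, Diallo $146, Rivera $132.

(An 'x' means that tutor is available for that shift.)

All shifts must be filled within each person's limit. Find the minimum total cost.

$1534

Tue morning can only be covered by Ekwueme and Lindqvist, so that assignment is forced.
Tue afternoon can only be covered by Ekwueme and Yilmaz, so that assignment is forced.
Picking the cheapest available tutor for each shift independently would cost $1498, but that ignores the shift limits.
An optimal schedule: Mon morning→Rivera, Mon afternoon→Jensen, Mon evening→Rivera, Tue morning→Lindqvist+Ekwueme, Tue afternoon→Ekwueme+Yilmaz, Tue evening→Jensen, Wed morning→Lindqvist+Diallo, Wed afternoon→Diallo.
Total: 132 + 138 + 132 + 134 + 142 + 142 + 150 + 138 + 134 + 146 + 146 = $1534.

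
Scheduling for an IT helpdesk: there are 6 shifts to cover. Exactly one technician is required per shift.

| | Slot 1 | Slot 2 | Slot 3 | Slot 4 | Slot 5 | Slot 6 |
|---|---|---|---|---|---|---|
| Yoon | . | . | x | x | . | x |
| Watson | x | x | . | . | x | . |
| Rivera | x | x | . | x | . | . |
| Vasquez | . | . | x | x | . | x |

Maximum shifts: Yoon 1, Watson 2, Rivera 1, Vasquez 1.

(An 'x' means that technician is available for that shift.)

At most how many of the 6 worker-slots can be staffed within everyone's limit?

Total capacity across all technicians is 1+2+1+1 = 5, and 6 slots are needed, so at most 5 can be filled.
An assignment achieving 5: Slot 1→Watson, Slot 2→Rivera, Slot 3→Yoon, Slot 5→Watson, Slot 6→Vasquez.
Loads: Yoon 1/1, Watson 2/2, Rivera 1/1, Vasquez 1/1.

5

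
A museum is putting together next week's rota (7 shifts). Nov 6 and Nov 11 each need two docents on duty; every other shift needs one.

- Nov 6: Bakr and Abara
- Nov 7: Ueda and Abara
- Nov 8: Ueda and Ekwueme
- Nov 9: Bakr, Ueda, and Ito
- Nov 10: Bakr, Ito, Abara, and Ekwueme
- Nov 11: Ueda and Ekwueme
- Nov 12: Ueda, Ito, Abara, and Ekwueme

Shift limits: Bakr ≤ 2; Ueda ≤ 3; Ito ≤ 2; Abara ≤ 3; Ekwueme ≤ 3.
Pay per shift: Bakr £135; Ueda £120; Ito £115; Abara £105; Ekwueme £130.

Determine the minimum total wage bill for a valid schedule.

£1050

Nov 6 can only be covered by Bakr and Abara, so that assignment is forced.
Nov 11 can only be covered by Ueda and Ekwueme, so that assignment is forced.
Picking the cheapest available docent for each shift independently would cost £1040, but that ignores the shift limits.
An optimal schedule: Nov 6→Abara+Bakr, Nov 7→Abara, Nov 8→Ueda, Nov 9→Ito, Nov 10→Abara, Nov 11→Ueda+Ekwueme, Nov 12→Ito.
Total: 105 + 135 + 105 + 120 + 115 + 105 + 120 + 130 + 115 = £1050.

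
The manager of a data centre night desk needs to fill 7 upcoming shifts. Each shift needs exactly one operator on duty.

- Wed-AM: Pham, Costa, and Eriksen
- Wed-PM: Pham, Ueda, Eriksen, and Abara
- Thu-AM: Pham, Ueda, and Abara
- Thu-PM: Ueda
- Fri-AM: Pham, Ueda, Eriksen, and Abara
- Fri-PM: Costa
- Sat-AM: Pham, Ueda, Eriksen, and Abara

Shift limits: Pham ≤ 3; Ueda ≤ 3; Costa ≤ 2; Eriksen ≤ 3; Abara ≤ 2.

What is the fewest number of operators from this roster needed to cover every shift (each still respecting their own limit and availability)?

7 slots to fill and no one can take more than 3, so at least ⌈7/3⌉ = 3 operators are needed.
Pham, Ueda, and Costa alone can cover everything: Wed-AM→Pham, Wed-PM→Pham, Thu-AM→Pham, Thu-PM→Ueda, Fri-AM→Ueda, Fri-PM→Costa, Sat-AM→Ueda.

3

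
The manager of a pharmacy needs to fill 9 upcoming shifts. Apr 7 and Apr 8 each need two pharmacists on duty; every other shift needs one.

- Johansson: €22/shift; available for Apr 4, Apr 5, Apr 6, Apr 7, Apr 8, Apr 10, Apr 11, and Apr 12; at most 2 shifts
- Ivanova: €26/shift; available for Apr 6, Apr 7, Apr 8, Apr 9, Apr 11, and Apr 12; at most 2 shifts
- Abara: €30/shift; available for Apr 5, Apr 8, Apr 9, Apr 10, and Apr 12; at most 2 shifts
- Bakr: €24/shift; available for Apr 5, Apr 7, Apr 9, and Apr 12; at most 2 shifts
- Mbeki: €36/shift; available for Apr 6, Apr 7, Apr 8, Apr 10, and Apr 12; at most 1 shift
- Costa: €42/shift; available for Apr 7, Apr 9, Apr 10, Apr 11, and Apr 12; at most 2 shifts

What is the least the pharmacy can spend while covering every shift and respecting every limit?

Apr 4 can only be covered by Johansson, so that assignment is forced.
Picking the cheapest available pharmacist for each shift independently would cost €250, but that ignores the shift limits.
An optimal schedule: Apr 4→Johansson, Apr 5→Johansson, Apr 6→Ivanova, Apr 7→Bakr+Costa, Apr 8→Abara+Mbeki, Apr 9→Abara, Apr 10→Costa, Apr 11→Ivanova, Apr 12→Bakr.
Total: 22 + 22 + 26 + 24 + 42 + 30 + 36 + 30 + 42 + 26 + 24 = €324.

€324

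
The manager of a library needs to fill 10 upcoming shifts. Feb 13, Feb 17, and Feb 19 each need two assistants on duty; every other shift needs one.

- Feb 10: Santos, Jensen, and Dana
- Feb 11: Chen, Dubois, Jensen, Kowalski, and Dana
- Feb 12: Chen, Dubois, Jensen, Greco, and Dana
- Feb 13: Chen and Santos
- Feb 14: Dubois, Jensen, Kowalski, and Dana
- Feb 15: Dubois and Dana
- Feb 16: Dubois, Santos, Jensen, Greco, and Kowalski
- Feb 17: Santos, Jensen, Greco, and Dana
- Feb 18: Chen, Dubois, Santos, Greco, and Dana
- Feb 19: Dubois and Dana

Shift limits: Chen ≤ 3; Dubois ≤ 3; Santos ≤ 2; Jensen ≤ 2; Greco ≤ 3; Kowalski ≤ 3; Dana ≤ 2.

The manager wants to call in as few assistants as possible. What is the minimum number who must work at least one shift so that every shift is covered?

13 slots to fill and no one can take more than 3, so at least ⌈13/3⌉ = 5 assistants are needed.
Chen, Dubois, Santos, Greco, and Dana alone can cover everything: Feb 10→Santos, Feb 11→Chen, Feb 12→Chen, Feb 13→Chen+Santos, Feb 14→Dubois, Feb 15→Dubois, Feb 16→Greco, Feb 17→Greco+Dana, Feb 18→Greco, Feb 19→Dubois+Dana.

5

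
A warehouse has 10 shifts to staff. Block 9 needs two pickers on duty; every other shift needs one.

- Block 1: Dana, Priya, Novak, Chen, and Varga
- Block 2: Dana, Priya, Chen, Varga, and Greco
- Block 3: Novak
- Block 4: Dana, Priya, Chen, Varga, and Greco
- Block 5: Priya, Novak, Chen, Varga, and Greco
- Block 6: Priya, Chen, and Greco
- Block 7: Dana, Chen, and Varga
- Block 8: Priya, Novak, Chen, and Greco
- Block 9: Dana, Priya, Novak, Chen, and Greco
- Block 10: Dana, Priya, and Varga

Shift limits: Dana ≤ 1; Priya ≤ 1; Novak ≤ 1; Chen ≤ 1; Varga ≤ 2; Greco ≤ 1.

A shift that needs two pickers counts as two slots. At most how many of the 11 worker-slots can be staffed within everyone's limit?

7

Total capacity across all pickers is 1+1+1+1+2+1 = 7, and 11 slots are needed, so at most 7 can be filled.
An assignment achieving 7: Block 1→Varga, Block 2→Greco, Block 3→Novak, Block 6→Priya, Block 7→Dana, Block 8→Chen, Block 10→Varga.
Loads: Dana 1/1, Priya 1/1, Novak 1/1, Chen 1/1, Varga 2/2, Greco 1/1.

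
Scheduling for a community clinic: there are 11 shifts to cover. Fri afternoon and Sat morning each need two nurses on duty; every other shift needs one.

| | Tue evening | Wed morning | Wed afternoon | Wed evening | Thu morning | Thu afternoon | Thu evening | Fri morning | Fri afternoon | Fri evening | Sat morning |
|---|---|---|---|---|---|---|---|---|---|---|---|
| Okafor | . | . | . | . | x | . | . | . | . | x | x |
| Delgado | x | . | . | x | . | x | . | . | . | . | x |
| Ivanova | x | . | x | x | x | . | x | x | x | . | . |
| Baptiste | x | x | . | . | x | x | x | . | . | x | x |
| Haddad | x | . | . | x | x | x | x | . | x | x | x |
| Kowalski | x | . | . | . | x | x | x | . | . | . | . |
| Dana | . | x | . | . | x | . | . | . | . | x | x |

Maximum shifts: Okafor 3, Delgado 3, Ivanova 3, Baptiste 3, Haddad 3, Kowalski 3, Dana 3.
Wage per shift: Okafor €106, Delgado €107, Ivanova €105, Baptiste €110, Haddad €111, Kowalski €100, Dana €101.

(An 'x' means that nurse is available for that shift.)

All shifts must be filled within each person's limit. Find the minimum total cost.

Wed afternoon can only be covered by Ivanova, so that assignment is forced.
Fri morning can only be covered by Ivanova, so that assignment is forced.
Fri afternoon can only be covered by Ivanova and Haddad, so that assignment is forced.
Picking the cheapest available nurse for each shift independently would cost €1340, but that ignores the shift limits.
An optimal schedule: Tue evening→Kowalski, Wed morning→Dana, Wed afternoon→Ivanova, Wed evening→Delgado, Thu morning→Okafor, Thu afternoon→Kowalski, Thu evening→Kowalski, Fri morning→Ivanova, Fri afternoon→Ivanova+Haddad, Fri evening→Dana, Sat morning→Dana+Okafor.
Total: 100 + 101 + 105 + 107 + 106 + 100 + 100 + 105 + 105 + 111 + 101 + 101 + 106 = €1348.

€1348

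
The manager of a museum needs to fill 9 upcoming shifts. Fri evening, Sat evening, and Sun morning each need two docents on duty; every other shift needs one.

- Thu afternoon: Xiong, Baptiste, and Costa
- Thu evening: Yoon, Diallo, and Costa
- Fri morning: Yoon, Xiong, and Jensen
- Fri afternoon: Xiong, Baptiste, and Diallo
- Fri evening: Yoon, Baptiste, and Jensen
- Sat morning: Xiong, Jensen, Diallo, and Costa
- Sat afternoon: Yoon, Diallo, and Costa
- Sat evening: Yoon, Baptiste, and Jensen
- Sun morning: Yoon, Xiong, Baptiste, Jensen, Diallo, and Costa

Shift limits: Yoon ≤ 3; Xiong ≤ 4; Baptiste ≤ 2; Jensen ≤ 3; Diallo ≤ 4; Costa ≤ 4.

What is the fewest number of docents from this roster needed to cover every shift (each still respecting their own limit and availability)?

12 slots to fill and no one can take more than 4, so at least ⌈12/4⌉ = 3 docents are needed.
No set of 3 docents can cover every shift (each such set leaves at least one shift with no one available or exceeds a cap).
Yoon, Xiong, Baptiste, and Jensen alone can cover everything: Thu afternoon→Xiong, Thu evening→Yoon, Fri morning→Yoon, Fri afternoon→Xiong, Fri evening→Baptiste+Jensen, Sat morning→Xiong, Sat afternoon→Yoon, Sat evening→Baptiste+Jensen, Sun morning→Xiong+Jensen.

4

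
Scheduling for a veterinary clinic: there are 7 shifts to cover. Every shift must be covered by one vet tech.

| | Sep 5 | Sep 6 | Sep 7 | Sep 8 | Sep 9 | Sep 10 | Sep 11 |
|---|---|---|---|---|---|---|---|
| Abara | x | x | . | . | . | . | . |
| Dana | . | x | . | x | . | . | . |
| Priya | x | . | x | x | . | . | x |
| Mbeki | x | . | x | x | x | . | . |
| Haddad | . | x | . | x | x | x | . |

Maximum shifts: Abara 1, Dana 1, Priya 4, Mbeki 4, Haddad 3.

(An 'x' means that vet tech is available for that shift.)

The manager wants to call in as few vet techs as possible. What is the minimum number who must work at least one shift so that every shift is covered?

2

7 slots to fill and no one can take more than 4, so at least ⌈7/4⌉ = 2 vet techs are needed.
Priya and Haddad alone can cover everything: Sep 5→Priya, Sep 6→Haddad, Sep 7→Priya, Sep 8→Priya, Sep 9→Haddad, Sep 10→Haddad, Sep 11→Priya.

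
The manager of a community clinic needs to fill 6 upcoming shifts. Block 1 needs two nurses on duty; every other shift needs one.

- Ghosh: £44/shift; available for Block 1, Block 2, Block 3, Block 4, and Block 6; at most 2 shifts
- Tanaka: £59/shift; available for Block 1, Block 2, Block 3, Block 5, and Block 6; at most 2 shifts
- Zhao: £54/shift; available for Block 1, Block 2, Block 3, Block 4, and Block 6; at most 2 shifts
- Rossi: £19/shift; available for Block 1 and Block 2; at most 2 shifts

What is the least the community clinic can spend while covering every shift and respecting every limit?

Block 5 can only be covered by Tanaka, so that assignment is forced.
Picking the cheapest available nurse for each shift independently would cost £273, but that ignores the shift limits.
An optimal schedule: Block 1→Rossi+Zhao, Block 2→Rossi, Block 3→Ghosh, Block 4→Ghosh, Block 5→Tanaka, Block 6→Zhao.
Total: 19 + 54 + 19 + 44 + 44 + 59 + 54 = £293.

£293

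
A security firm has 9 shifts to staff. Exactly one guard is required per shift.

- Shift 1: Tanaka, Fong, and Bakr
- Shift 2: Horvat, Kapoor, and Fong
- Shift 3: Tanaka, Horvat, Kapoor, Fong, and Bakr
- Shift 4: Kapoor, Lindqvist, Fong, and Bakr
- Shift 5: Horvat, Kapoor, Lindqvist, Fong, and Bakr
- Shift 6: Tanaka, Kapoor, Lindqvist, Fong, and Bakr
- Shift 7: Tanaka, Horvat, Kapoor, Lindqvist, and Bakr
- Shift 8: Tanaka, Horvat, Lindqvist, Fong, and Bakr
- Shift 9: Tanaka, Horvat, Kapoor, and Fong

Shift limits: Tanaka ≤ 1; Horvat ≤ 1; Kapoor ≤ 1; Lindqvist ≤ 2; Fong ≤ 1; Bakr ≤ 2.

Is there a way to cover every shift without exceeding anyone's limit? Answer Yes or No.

Total capacity is 1+1+1+2+1+2 = 8 but 9 worker-slots are needed — infeasible.

No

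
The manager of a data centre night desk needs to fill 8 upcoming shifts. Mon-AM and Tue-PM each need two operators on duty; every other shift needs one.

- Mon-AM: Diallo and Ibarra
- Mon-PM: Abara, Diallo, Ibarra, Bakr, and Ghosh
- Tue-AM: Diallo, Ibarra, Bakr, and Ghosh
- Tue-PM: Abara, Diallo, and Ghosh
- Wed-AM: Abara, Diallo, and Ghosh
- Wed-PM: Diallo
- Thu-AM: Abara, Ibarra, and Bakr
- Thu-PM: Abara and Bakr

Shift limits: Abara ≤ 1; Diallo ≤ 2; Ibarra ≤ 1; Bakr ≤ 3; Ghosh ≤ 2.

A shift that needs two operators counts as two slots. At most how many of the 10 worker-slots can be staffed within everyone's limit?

Total capacity across all operators is 1+2+1+3+2 = 9, and 10 slots are needed, so at most 9 can be filled.
An assignment achieving 9: Mon-AM→Diallo+Ibarra, Mon-PM→Bakr, Tue-AM→Bakr, Tue-PM→Ghosh, Wed-AM→Ghosh, Wed-PM→Diallo, Thu-AM→Bakr, Thu-PM→Abara.
Loads: Abara 1/1, Diallo 2/2, Ibarra 1/1, Bakr 3/3, Ghosh 2/2.

9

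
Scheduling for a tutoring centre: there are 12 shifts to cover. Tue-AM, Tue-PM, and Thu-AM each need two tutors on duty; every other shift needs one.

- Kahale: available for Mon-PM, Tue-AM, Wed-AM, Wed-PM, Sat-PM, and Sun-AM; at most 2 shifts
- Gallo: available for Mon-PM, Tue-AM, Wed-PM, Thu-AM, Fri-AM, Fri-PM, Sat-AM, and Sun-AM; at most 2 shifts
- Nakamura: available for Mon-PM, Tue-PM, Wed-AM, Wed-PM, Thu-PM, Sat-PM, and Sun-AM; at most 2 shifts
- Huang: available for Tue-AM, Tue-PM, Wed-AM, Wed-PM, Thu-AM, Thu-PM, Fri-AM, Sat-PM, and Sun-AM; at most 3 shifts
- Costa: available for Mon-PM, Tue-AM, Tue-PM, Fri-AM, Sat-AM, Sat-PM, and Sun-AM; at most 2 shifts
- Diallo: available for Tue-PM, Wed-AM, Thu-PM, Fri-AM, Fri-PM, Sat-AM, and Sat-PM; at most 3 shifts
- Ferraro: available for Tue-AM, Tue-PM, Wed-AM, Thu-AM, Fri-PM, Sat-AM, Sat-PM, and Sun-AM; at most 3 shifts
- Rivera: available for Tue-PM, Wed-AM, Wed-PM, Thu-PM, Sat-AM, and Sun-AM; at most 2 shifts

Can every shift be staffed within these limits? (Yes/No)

Yes

One valid schedule: Mon-PM→Kahale, Tue-AM→Costa+Ferraro, Tue-PM→Diallo+Ferraro, Wed-AM→Nakamura, Wed-PM→Kahale, Thu-AM→Gallo+Huang, Thu-PM→Nakamura, Fri-AM→Huang, Fri-PM→Gallo, Sat-AM→Costa, Sat-PM→Huang, Sun-AM→Ferraro.
Loads: Kahale 2/2, Gallo 2/2, Nakamura 2/2, Huang 3/3, Costa 2/2, Diallo 1/3, Ferraro 3/3, Rivera 0/2 — all within limits.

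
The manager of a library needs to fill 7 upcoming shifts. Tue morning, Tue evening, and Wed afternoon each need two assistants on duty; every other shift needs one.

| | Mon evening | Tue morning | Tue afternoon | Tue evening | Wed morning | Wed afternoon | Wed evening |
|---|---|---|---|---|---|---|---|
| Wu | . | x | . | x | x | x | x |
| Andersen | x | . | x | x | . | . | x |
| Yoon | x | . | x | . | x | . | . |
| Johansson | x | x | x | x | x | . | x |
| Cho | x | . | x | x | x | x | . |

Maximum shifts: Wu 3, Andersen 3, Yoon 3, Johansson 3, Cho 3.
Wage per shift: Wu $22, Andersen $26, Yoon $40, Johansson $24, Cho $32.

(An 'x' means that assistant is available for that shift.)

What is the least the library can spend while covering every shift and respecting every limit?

Tue morning can only be covered by Wu and Johansson, so that assignment is forced.
Wed afternoon can only be covered by Wu and Cho, so that assignment is forced.
Picking the cheapest available assistant for each shift independently would cost $238, but that ignores the shift limits.
An optimal schedule: Mon evening→Andersen, Tue morning→Wu+Johansson, Tue afternoon→Andersen, Tue evening→Johansson+Andersen, Wed morning→Johansson, Wed afternoon→Wu+Cho, Wed evening→Wu.
Total: 26 + 22 + 24 + 26 + 24 + 26 + 24 + 22 + 32 + 22 = $248.

$248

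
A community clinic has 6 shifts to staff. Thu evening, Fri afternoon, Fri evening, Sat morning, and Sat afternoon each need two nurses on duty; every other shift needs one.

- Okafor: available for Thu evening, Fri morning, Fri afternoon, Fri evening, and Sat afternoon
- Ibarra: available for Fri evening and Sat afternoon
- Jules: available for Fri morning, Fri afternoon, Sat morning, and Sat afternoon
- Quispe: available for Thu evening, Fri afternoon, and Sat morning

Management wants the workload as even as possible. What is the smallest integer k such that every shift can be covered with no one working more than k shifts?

3

With 4 nurses and 11 worker-slots to fill, someone must work at least ⌈11/4⌉ = 3 shifts, so k ≥ 3.
k = 3 works: Thu evening→Okafor+Quispe, Fri morning→Okafor, Fri afternoon→Jules+Quispe, Fri evening→Okafor+Ibarra, Sat morning→Jules+Quispe, Sat afternoon→Ibarra+Jules.
Loads: Okafor 3, Ibarra 2, Jules 3, Quispe 3 — all ≤ 3.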